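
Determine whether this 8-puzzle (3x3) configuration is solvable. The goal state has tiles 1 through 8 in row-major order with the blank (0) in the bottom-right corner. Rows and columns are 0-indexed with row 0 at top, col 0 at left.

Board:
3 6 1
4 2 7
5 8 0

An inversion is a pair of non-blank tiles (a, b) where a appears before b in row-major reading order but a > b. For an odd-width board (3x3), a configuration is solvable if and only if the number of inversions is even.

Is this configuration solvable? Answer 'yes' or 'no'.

Inversions (pairs i<j in row-major order where tile[i] > tile[j] > 0): 8
8 is even, so the puzzle is solvable.

Answer: yes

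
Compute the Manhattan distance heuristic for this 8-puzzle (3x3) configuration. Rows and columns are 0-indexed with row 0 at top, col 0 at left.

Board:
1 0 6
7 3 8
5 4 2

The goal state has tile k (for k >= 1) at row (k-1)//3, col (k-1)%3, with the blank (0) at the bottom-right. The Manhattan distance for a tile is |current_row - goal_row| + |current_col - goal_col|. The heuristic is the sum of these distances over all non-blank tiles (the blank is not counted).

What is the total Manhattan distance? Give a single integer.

Tile 1: at (0,0), goal (0,0), distance |0-0|+|0-0| = 0
Tile 6: at (0,2), goal (1,2), distance |0-1|+|2-2| = 1
Tile 7: at (1,0), goal (2,0), distance |1-2|+|0-0| = 1
Tile 3: at (1,1), goal (0,2), distance |1-0|+|1-2| = 2
Tile 8: at (1,2), goal (2,1), distance |1-2|+|2-1| = 2
Tile 5: at (2,0), goal (1,1), distance |2-1|+|0-1| = 2
Tile 4: at (2,1), goal (1,0), distance |2-1|+|1-0| = 2
Tile 2: at (2,2), goal (0,1), distance |2-0|+|2-1| = 3
Sum: 0 + 1 + 1 + 2 + 2 + 2 + 2 + 3 = 13

Answer: 13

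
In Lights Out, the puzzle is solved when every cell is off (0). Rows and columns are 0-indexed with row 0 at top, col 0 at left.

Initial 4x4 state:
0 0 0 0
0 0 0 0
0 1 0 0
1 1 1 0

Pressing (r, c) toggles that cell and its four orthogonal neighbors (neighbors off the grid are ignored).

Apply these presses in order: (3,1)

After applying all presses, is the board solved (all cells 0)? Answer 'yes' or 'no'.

Answer: yes

Derivation:
After press 1 at (3,1):
0 0 0 0
0 0 0 0
0 0 0 0
0 0 0 0

Lights still on: 0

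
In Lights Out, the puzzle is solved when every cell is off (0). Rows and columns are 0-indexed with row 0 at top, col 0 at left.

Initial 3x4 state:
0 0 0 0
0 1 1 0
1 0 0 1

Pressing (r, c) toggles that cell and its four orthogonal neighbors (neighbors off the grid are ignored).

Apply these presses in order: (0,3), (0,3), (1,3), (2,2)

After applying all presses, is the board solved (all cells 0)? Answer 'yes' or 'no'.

After press 1 at (0,3):
0 0 1 1
0 1 1 1
1 0 0 1

After press 2 at (0,3):
0 0 0 0
0 1 1 0
1 0 0 1

After press 3 at (1,3):
0 0 0 1
0 1 0 1
1 0 0 0

After press 4 at (2,2):
0 0 0 1
0 1 1 1
1 1 1 1

Lights still on: 8

Answer: no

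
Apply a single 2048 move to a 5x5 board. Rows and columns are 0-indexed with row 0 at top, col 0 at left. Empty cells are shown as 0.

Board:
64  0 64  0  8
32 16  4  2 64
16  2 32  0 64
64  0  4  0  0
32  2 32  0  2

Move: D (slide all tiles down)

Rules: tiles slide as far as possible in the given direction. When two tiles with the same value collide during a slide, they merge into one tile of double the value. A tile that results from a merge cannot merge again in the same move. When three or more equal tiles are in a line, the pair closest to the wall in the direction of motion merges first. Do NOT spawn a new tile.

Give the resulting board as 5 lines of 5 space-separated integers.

Answer:  64   0  64   0   0
 32   0   4   0   0
 16   0  32   0   8
 64  16   4   0 128
 32   4  32   2   2

Derivation:
Slide down:
col 0: [64, 32, 16, 64, 32] -> [64, 32, 16, 64, 32]
col 1: [0, 16, 2, 0, 2] -> [0, 0, 0, 16, 4]
col 2: [64, 4, 32, 4, 32] -> [64, 4, 32, 4, 32]
col 3: [0, 2, 0, 0, 0] -> [0, 0, 0, 0, 2]
col 4: [8, 64, 64, 0, 2] -> [0, 0, 8, 128, 2]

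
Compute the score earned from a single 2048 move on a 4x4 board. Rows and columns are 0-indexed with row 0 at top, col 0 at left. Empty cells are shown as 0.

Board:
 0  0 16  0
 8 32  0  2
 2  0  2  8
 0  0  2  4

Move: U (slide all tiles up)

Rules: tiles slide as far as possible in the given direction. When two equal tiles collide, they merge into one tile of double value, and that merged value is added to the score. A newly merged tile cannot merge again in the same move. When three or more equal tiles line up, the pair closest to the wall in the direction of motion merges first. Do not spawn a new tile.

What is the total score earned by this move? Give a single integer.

Slide up:
col 0: [0, 8, 2, 0] -> [8, 2, 0, 0]  score +0 (running 0)
col 1: [0, 32, 0, 0] -> [32, 0, 0, 0]  score +0 (running 0)
col 2: [16, 0, 2, 2] -> [16, 4, 0, 0]  score +4 (running 4)
col 3: [0, 2, 8, 4] -> [2, 8, 4, 0]  score +0 (running 4)
Board after move:
 8 32 16  2
 2  0  4  8
 0  0  0  4
 0  0  0  0

Answer: 4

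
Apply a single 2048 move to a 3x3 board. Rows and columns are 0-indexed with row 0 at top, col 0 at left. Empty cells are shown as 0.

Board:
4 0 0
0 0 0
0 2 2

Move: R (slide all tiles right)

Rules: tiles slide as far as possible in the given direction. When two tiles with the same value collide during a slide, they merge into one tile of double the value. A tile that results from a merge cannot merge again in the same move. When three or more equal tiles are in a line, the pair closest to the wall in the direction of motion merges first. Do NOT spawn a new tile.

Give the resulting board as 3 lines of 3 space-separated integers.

Answer: 0 0 4
0 0 0
0 0 4

Derivation:
Slide right:
row 0: [4, 0, 0] -> [0, 0, 4]
row 1: [0, 0, 0] -> [0, 0, 0]
row 2: [0, 2, 2] -> [0, 0, 4]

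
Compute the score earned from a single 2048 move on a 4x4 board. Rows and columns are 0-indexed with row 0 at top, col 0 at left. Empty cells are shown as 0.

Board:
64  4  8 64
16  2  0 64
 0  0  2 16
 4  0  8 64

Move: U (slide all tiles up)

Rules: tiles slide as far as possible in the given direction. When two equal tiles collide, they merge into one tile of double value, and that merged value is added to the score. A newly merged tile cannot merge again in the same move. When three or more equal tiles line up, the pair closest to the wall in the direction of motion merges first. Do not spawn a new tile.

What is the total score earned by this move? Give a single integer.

Answer: 128

Derivation:
Slide up:
col 0: [64, 16, 0, 4] -> [64, 16, 4, 0]  score +0 (running 0)
col 1: [4, 2, 0, 0] -> [4, 2, 0, 0]  score +0 (running 0)
col 2: [8, 0, 2, 8] -> [8, 2, 8, 0]  score +0 (running 0)
col 3: [64, 64, 16, 64] -> [128, 16, 64, 0]  score +128 (running 128)
Board after move:
 64   4   8 128
 16   2   2  16
  4   0   8  64
  0   0   0   0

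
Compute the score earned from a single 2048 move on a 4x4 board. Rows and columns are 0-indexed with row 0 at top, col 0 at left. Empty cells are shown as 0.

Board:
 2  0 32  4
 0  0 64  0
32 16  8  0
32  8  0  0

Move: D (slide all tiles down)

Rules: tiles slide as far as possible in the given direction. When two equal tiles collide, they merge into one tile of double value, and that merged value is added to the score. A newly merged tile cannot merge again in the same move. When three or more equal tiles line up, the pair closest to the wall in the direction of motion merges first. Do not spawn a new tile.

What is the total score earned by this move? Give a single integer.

Slide down:
col 0: [2, 0, 32, 32] -> [0, 0, 2, 64]  score +64 (running 64)
col 1: [0, 0, 16, 8] -> [0, 0, 16, 8]  score +0 (running 64)
col 2: [32, 64, 8, 0] -> [0, 32, 64, 8]  score +0 (running 64)
col 3: [4, 0, 0, 0] -> [0, 0, 0, 4]  score +0 (running 64)
Board after move:
 0  0  0  0
 0  0 32  0
 2 16 64  0
64  8  8  4

Answer: 64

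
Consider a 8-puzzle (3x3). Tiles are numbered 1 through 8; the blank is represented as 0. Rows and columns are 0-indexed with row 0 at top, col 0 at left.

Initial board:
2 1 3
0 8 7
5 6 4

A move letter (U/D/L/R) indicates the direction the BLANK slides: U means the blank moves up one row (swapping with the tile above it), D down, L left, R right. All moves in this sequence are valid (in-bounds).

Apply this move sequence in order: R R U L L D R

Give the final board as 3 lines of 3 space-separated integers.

Answer: 8 2 1
7 0 3
5 6 4

Derivation:
After move 1 (R):
2 1 3
8 0 7
5 6 4

After move 2 (R):
2 1 3
8 7 0
5 6 4

After move 3 (U):
2 1 0
8 7 3
5 6 4

After move 4 (L):
2 0 1
8 7 3
5 6 4

After move 5 (L):
0 2 1
8 7 3
5 6 4

After move 6 (D):
8 2 1
0 7 3
5 6 4

After move 7 (R):
8 2 1
7 0 3
5 6 4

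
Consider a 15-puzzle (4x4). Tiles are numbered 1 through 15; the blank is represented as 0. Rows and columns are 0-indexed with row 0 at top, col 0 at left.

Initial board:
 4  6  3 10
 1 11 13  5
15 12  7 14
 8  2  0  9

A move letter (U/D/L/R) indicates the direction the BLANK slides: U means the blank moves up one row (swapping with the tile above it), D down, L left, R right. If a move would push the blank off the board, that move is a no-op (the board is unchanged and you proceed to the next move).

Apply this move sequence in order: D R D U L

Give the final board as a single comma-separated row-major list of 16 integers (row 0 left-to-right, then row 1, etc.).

After move 1 (D):
 4  6  3 10
 1 11 13  5
15 12  7 14
 8  2  0  9

After move 2 (R):
 4  6  3 10
 1 11 13  5
15 12  7 14
 8  2  9  0

After move 3 (D):
 4  6  3 10
 1 11 13  5
15 12  7 14
 8  2  9  0

After move 4 (U):
 4  6  3 10
 1 11 13  5
15 12  7  0
 8  2  9 14

After move 5 (L):
 4  6  3 10
 1 11 13  5
15 12  0  7
 8  2  9 14

Answer: 4, 6, 3, 10, 1, 11, 13, 5, 15, 12, 0, 7, 8, 2, 9, 14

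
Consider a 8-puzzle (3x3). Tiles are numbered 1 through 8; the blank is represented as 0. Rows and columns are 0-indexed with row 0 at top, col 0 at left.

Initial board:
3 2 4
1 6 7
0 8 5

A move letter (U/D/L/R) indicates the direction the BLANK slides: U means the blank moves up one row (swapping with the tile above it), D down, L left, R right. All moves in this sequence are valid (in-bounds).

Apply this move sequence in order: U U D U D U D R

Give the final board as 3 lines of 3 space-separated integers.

After move 1 (U):
3 2 4
0 6 7
1 8 5

After move 2 (U):
0 2 4
3 6 7
1 8 5

After move 3 (D):
3 2 4
0 6 7
1 8 5

After move 4 (U):
0 2 4
3 6 7
1 8 5

After move 5 (D):
3 2 4
0 6 7
1 8 5

After move 6 (U):
0 2 4
3 6 7
1 8 5

After move 7 (D):
3 2 4
0 6 7
1 8 5

After move 8 (R):
3 2 4
6 0 7
1 8 5

Answer: 3 2 4
6 0 7
1 8 5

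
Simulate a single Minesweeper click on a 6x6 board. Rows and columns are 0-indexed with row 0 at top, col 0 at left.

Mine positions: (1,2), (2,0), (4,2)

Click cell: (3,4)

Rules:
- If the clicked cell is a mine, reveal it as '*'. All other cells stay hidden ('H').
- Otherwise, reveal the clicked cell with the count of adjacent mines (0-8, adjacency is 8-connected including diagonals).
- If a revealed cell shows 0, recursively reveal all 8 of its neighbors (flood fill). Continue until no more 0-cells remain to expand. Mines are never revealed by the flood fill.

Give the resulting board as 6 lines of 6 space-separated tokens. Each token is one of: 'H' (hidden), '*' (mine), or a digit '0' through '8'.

H H H 1 0 0
H H H 1 0 0
H H H 1 0 0
H H H 1 0 0
H H H 1 0 0
H H H 1 0 0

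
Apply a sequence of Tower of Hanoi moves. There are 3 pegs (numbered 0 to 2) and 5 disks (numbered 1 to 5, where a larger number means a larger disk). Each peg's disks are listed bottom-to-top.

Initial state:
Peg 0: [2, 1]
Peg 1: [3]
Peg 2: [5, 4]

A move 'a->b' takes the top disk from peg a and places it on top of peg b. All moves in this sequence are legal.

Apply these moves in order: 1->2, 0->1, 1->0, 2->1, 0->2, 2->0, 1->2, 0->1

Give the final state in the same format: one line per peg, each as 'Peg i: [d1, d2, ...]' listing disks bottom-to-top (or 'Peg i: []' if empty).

After move 1 (1->2):
Peg 0: [2, 1]
Peg 1: []
Peg 2: [5, 4, 3]

After move 2 (0->1):
Peg 0: [2]
Peg 1: [1]
Peg 2: [5, 4, 3]

After move 3 (1->0):
Peg 0: [2, 1]
Peg 1: []
Peg 2: [5, 4, 3]

After move 4 (2->1):
Peg 0: [2, 1]
Peg 1: [3]
Peg 2: [5, 4]

After move 5 (0->2):
Peg 0: [2]
Peg 1: [3]
Peg 2: [5, 4, 1]

After move 6 (2->0):
Peg 0: [2, 1]
Peg 1: [3]
Peg 2: [5, 4]

After move 7 (1->2):
Peg 0: [2, 1]
Peg 1: []
Peg 2: [5, 4, 3]

After move 8 (0->1):
Peg 0: [2]
Peg 1: [1]
Peg 2: [5, 4, 3]

Answer: Peg 0: [2]
Peg 1: [1]
Peg 2: [5, 4, 3]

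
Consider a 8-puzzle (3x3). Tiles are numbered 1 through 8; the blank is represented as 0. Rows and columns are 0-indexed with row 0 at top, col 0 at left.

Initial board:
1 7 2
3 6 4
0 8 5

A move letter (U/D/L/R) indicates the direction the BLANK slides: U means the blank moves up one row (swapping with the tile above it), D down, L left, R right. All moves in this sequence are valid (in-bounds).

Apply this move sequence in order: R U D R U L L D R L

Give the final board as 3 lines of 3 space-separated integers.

After move 1 (R):
1 7 2
3 6 4
8 0 5

After move 2 (U):
1 7 2
3 0 4
8 6 5

After move 3 (D):
1 7 2
3 6 4
8 0 5

After move 4 (R):
1 7 2
3 6 4
8 5 0

After move 5 (U):
1 7 2
3 6 0
8 5 4

After move 6 (L):
1 7 2
3 0 6
8 5 4

After move 7 (L):
1 7 2
0 3 6
8 5 4

After move 8 (D):
1 7 2
8 3 6
0 5 4

After move 9 (R):
1 7 2
8 3 6
5 0 4

After move 10 (L):
1 7 2
8 3 6
0 5 4

Answer: 1 7 2
8 3 6
0 5 4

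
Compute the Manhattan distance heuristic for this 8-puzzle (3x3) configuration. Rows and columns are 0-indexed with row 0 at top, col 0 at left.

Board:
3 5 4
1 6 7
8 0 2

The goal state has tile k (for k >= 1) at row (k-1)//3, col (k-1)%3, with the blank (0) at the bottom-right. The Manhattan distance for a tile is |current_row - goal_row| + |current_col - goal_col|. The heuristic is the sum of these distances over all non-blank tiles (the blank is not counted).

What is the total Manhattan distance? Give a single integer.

Answer: 15

Derivation:
Tile 3: (0,0)->(0,2) = 2
Tile 5: (0,1)->(1,1) = 1
Tile 4: (0,2)->(1,0) = 3
Tile 1: (1,0)->(0,0) = 1
Tile 6: (1,1)->(1,2) = 1
Tile 7: (1,2)->(2,0) = 3
Tile 8: (2,0)->(2,1) = 1
Tile 2: (2,2)->(0,1) = 3
Sum: 2 + 1 + 3 + 1 + 1 + 3 + 1 + 3 = 15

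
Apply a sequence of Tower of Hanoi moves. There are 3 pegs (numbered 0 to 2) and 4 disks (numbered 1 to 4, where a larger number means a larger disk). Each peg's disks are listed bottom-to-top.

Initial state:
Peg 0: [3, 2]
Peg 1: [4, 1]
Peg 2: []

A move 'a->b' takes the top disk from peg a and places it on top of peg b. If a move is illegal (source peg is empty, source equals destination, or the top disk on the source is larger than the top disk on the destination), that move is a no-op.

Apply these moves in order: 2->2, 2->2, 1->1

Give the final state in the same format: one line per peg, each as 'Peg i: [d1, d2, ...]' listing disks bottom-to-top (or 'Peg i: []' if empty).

Answer: Peg 0: [3, 2]
Peg 1: [4, 1]
Peg 2: []

Derivation:
After move 1 (2->2):
Peg 0: [3, 2]
Peg 1: [4, 1]
Peg 2: []

After move 2 (2->2):
Peg 0: [3, 2]
Peg 1: [4, 1]
Peg 2: []

After move 3 (1->1):
Peg 0: [3, 2]
Peg 1: [4, 1]
Peg 2: []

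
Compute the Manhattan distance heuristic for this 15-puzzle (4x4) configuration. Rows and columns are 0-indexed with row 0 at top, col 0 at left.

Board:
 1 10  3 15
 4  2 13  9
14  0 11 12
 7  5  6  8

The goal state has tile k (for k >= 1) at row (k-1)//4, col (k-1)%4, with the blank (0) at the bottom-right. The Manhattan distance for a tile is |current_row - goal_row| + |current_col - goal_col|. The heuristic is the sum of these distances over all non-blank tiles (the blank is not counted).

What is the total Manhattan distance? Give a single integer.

Answer: 33

Derivation:
Tile 1: at (0,0), goal (0,0), distance |0-0|+|0-0| = 0
Tile 10: at (0,1), goal (2,1), distance |0-2|+|1-1| = 2
Tile 3: at (0,2), goal (0,2), distance |0-0|+|2-2| = 0
Tile 15: at (0,3), goal (3,2), distance |0-3|+|3-2| = 4
Tile 4: at (1,0), goal (0,3), distance |1-0|+|0-3| = 4
Tile 2: at (1,1), goal (0,1), distance |1-0|+|1-1| = 1
Tile 13: at (1,2), goal (3,0), distance |1-3|+|2-0| = 4
Tile 9: at (1,3), goal (2,0), distance |1-2|+|3-0| = 4
Tile 14: at (2,0), goal (3,1), distance |2-3|+|0-1| = 2
Tile 11: at (2,2), goal (2,2), distance |2-2|+|2-2| = 0
Tile 12: at (2,3), goal (2,3), distance |2-2|+|3-3| = 0
Tile 7: at (3,0), goal (1,2), distance |3-1|+|0-2| = 4
Tile 5: at (3,1), goal (1,0), distance |3-1|+|1-0| = 3
Tile 6: at (3,2), goal (1,1), distance |3-1|+|2-1| = 3
Tile 8: at (3,3), goal (1,3), distance |3-1|+|3-3| = 2
Sum: 0 + 2 + 0 + 4 + 4 + 1 + 4 + 4 + 2 + 0 + 0 + 4 + 3 + 3 + 2 = 33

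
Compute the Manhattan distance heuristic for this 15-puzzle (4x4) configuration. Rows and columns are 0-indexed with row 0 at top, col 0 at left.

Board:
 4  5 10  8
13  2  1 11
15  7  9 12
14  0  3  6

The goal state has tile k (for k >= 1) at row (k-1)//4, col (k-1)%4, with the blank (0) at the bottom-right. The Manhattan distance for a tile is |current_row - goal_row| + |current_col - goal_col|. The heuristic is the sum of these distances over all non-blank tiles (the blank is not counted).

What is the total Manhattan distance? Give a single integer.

Answer: 32

Derivation:
Tile 4: at (0,0), goal (0,3), distance |0-0|+|0-3| = 3
Tile 5: at (0,1), goal (1,0), distance |0-1|+|1-0| = 2
Tile 10: at (0,2), goal (2,1), distance |0-2|+|2-1| = 3
Tile 8: at (0,3), goal (1,3), distance |0-1|+|3-3| = 1
Tile 13: at (1,0), goal (3,0), distance |1-3|+|0-0| = 2
Tile 2: at (1,1), goal (0,1), distance |1-0|+|1-1| = 1
Tile 1: at (1,2), goal (0,0), distance |1-0|+|2-0| = 3
Tile 11: at (1,3), goal (2,2), distance |1-2|+|3-2| = 2
Tile 15: at (2,0), goal (3,2), distance |2-3|+|0-2| = 3
Tile 7: at (2,1), goal (1,2), distance |2-1|+|1-2| = 2
Tile 9: at (2,2), goal (2,0), distance |2-2|+|2-0| = 2
Tile 12: at (2,3), goal (2,3), distance |2-2|+|3-3| = 0
Tile 14: at (3,0), goal (3,1), distance |3-3|+|0-1| = 1
Tile 3: at (3,2), goal (0,2), distance |3-0|+|2-2| = 3
Tile 6: at (3,3), goal (1,1), distance |3-1|+|3-1| = 4
Sum: 3 + 2 + 3 + 1 + 2 + 1 + 3 + 2 + 3 + 2 + 2 + 0 + 1 + 3 + 4 = 32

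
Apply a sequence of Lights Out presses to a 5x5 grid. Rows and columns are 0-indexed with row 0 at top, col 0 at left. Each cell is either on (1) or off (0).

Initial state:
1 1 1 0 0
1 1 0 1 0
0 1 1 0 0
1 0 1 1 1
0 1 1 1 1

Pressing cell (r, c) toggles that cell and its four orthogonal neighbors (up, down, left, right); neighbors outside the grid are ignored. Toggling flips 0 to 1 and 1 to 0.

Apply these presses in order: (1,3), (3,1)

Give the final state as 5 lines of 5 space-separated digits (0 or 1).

Answer: 1 1 1 1 0
1 1 1 0 1
0 0 1 1 0
0 1 0 1 1
0 0 1 1 1

Derivation:
After press 1 at (1,3):
1 1 1 1 0
1 1 1 0 1
0 1 1 1 0
1 0 1 1 1
0 1 1 1 1

After press 2 at (3,1):
1 1 1 1 0
1 1 1 0 1
0 0 1 1 0
0 1 0 1 1
0 0 1 1 1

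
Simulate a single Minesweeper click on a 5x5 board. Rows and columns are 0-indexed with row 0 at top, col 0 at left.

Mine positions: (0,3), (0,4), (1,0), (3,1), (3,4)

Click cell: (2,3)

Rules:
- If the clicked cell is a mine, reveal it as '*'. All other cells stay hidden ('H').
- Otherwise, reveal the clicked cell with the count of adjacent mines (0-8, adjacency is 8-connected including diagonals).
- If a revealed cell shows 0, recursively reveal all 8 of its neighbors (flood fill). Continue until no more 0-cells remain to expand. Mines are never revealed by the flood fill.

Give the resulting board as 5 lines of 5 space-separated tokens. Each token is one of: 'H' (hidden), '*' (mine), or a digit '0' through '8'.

H H H H H
H H H H H
H H H 1 H
H H H H H
H H H H H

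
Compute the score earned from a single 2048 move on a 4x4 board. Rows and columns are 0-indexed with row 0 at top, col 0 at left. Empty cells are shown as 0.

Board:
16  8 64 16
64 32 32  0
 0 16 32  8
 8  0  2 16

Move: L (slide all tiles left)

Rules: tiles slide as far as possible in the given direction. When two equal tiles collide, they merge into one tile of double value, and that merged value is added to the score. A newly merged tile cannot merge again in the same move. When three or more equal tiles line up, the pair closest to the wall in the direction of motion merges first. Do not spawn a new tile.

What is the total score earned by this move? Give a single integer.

Slide left:
row 0: [16, 8, 64, 16] -> [16, 8, 64, 16]  score +0 (running 0)
row 1: [64, 32, 32, 0] -> [64, 64, 0, 0]  score +64 (running 64)
row 2: [0, 16, 32, 8] -> [16, 32, 8, 0]  score +0 (running 64)
row 3: [8, 0, 2, 16] -> [8, 2, 16, 0]  score +0 (running 64)
Board after move:
16  8 64 16
64 64  0  0
16 32  8  0
 8  2 16  0

Answer: 64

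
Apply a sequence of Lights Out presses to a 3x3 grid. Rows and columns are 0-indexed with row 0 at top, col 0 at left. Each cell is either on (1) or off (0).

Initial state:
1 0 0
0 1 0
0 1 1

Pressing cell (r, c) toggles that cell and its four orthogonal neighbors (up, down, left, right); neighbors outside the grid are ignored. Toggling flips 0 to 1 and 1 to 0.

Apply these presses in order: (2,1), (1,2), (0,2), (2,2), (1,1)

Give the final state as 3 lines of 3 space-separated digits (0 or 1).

After press 1 at (2,1):
1 0 0
0 0 0
1 0 0

After press 2 at (1,2):
1 0 1
0 1 1
1 0 1

After press 3 at (0,2):
1 1 0
0 1 0
1 0 1

After press 4 at (2,2):
1 1 0
0 1 1
1 1 0

After press 5 at (1,1):
1 0 0
1 0 0
1 0 0

Answer: 1 0 0
1 0 0
1 0 0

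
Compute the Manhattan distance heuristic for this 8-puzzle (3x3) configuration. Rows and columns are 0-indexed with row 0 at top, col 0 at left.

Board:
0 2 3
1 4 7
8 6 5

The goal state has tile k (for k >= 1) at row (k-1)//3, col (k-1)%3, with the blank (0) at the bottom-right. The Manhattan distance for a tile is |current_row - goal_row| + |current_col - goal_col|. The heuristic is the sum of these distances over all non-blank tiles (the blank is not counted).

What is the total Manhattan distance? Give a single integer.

Answer: 10

Derivation:
Tile 2: (0,1)->(0,1) = 0
Tile 3: (0,2)->(0,2) = 0
Tile 1: (1,0)->(0,0) = 1
Tile 4: (1,1)->(1,0) = 1
Tile 7: (1,2)->(2,0) = 3
Tile 8: (2,0)->(2,1) = 1
Tile 6: (2,1)->(1,2) = 2
Tile 5: (2,2)->(1,1) = 2
Sum: 0 + 0 + 1 + 1 + 3 + 1 + 2 + 2 = 10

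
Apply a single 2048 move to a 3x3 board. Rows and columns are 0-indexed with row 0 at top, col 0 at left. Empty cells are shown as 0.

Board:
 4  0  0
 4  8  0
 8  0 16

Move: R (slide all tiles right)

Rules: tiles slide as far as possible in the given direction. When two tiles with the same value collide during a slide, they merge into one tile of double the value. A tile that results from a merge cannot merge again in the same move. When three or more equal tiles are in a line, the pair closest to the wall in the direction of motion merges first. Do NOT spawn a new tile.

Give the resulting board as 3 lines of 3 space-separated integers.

Slide right:
row 0: [4, 0, 0] -> [0, 0, 4]
row 1: [4, 8, 0] -> [0, 4, 8]
row 2: [8, 0, 16] -> [0, 8, 16]

Answer:  0  0  4
 0  4  8
 0  8 16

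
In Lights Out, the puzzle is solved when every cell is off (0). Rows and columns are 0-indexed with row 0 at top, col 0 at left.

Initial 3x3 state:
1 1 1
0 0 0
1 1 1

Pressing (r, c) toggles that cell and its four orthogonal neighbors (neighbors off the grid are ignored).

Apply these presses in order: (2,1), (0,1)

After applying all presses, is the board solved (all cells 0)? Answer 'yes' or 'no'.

After press 1 at (2,1):
1 1 1
0 1 0
0 0 0

After press 2 at (0,1):
0 0 0
0 0 0
0 0 0

Lights still on: 0

Answer: yes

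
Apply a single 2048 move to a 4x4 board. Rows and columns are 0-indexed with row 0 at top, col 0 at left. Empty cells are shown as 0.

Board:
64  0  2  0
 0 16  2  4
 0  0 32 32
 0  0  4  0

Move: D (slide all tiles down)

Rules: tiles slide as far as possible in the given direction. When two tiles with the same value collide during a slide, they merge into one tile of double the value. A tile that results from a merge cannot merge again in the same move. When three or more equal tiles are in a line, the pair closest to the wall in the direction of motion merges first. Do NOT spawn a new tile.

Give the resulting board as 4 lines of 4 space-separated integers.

Slide down:
col 0: [64, 0, 0, 0] -> [0, 0, 0, 64]
col 1: [0, 16, 0, 0] -> [0, 0, 0, 16]
col 2: [2, 2, 32, 4] -> [0, 4, 32, 4]
col 3: [0, 4, 32, 0] -> [0, 0, 4, 32]

Answer:  0  0  0  0
 0  0  4  0
 0  0 32  4
64 16  4 32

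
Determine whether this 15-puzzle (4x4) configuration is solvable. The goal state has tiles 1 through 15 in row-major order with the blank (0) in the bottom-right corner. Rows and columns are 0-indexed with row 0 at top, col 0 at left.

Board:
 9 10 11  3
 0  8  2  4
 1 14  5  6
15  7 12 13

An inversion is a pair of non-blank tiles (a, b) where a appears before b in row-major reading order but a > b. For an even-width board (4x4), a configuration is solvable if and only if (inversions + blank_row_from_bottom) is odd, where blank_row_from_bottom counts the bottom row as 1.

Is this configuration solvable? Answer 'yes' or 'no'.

Inversions: 42
Blank is in row 1 (0-indexed from top), which is row 3 counting from the bottom (bottom = 1).
42 + 3 = 45, which is odd, so the puzzle is solvable.

Answer: yes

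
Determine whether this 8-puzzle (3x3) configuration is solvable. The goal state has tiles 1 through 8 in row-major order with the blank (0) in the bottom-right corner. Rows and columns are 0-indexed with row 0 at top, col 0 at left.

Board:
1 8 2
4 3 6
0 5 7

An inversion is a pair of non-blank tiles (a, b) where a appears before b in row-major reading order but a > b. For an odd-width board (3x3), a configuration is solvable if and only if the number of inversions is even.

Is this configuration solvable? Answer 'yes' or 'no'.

Inversions (pairs i<j in row-major order where tile[i] > tile[j] > 0): 8
8 is even, so the puzzle is solvable.

Answer: yes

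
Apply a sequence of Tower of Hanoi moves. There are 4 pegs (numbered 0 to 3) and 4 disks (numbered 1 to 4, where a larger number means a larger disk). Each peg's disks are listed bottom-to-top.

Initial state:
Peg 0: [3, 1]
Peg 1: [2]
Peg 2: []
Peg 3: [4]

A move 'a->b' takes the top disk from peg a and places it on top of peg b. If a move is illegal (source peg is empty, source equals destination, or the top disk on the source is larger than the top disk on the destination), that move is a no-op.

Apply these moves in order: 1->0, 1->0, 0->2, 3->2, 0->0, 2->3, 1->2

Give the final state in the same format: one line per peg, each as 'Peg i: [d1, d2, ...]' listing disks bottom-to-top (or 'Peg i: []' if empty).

Answer: Peg 0: [3]
Peg 1: []
Peg 2: [2]
Peg 3: [4, 1]

Derivation:
After move 1 (1->0):
Peg 0: [3, 1]
Peg 1: [2]
Peg 2: []
Peg 3: [4]

After move 2 (1->0):
Peg 0: [3, 1]
Peg 1: [2]
Peg 2: []
Peg 3: [4]

After move 3 (0->2):
Peg 0: [3]
Peg 1: [2]
Peg 2: [1]
Peg 3: [4]

After move 4 (3->2):
Peg 0: [3]
Peg 1: [2]
Peg 2: [1]
Peg 3: [4]

After move 5 (0->0):
Peg 0: [3]
Peg 1: [2]
Peg 2: [1]
Peg 3: [4]

After move 6 (2->3):
Peg 0: [3]
Peg 1: [2]
Peg 2: []
Peg 3: [4, 1]

After move 7 (1->2):
Peg 0: [3]
Peg 1: []
Peg 2: [2]
Peg 3: [4, 1]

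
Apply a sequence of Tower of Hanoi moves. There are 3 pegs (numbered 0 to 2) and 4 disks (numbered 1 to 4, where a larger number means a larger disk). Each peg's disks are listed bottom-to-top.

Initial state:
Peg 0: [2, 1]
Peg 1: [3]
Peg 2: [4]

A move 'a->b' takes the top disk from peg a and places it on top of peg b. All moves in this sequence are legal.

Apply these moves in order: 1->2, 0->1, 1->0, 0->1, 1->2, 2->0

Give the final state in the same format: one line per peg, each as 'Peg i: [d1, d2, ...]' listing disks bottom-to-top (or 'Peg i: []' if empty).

After move 1 (1->2):
Peg 0: [2, 1]
Peg 1: []
Peg 2: [4, 3]

After move 2 (0->1):
Peg 0: [2]
Peg 1: [1]
Peg 2: [4, 3]

After move 3 (1->0):
Peg 0: [2, 1]
Peg 1: []
Peg 2: [4, 3]

After move 4 (0->1):
Peg 0: [2]
Peg 1: [1]
Peg 2: [4, 3]

After move 5 (1->2):
Peg 0: [2]
Peg 1: []
Peg 2: [4, 3, 1]

After move 6 (2->0):
Peg 0: [2, 1]
Peg 1: []
Peg 2: [4, 3]

Answer: Peg 0: [2, 1]
Peg 1: []
Peg 2: [4, 3]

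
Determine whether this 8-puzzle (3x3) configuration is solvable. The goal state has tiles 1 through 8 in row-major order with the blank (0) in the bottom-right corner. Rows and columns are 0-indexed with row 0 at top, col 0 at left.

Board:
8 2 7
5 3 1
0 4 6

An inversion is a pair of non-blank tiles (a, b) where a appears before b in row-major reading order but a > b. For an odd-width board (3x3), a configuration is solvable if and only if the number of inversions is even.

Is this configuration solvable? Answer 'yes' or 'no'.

Inversions (pairs i<j in row-major order where tile[i] > tile[j] > 0): 17
17 is odd, so the puzzle is not solvable.

Answer: no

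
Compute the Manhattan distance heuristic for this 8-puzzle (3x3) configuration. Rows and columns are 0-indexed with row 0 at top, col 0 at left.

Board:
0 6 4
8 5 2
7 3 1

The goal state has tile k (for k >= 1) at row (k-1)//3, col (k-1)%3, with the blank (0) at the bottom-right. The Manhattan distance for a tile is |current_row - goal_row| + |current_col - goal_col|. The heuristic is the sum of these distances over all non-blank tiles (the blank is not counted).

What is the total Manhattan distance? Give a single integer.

Answer: 16

Derivation:
Tile 6: (0,1)->(1,2) = 2
Tile 4: (0,2)->(1,0) = 3
Tile 8: (1,0)->(2,1) = 2
Tile 5: (1,1)->(1,1) = 0
Tile 2: (1,2)->(0,1) = 2
Tile 7: (2,0)->(2,0) = 0
Tile 3: (2,1)->(0,2) = 3
Tile 1: (2,2)->(0,0) = 4
Sum: 2 + 3 + 2 + 0 + 2 + 0 + 3 + 4 = 16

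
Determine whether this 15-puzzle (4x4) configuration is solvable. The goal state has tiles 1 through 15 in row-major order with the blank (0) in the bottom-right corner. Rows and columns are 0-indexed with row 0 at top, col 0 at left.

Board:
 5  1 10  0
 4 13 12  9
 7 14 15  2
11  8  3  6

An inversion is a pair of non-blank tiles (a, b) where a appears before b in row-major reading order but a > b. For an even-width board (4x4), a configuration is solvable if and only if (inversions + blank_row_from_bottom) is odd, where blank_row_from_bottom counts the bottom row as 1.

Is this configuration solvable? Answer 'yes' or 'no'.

Answer: yes

Derivation:
Inversions: 51
Blank is in row 0 (0-indexed from top), which is row 4 counting from the bottom (bottom = 1).
51 + 4 = 55, which is odd, so the puzzle is solvable.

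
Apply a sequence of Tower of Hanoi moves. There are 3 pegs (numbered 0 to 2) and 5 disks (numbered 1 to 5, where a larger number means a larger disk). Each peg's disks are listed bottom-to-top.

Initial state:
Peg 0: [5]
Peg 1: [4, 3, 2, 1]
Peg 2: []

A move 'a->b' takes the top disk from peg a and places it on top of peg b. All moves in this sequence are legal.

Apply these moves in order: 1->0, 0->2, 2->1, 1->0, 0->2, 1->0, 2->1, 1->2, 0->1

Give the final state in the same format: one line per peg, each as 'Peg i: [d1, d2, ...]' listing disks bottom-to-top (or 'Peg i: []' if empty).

Answer: Peg 0: [5]
Peg 1: [4, 3, 2]
Peg 2: [1]

Derivation:
After move 1 (1->0):
Peg 0: [5, 1]
Peg 1: [4, 3, 2]
Peg 2: []

After move 2 (0->2):
Peg 0: [5]
Peg 1: [4, 3, 2]
Peg 2: [1]

After move 3 (2->1):
Peg 0: [5]
Peg 1: [4, 3, 2, 1]
Peg 2: []

After move 4 (1->0):
Peg 0: [5, 1]
Peg 1: [4, 3, 2]
Peg 2: []

After move 5 (0->2):
Peg 0: [5]
Peg 1: [4, 3, 2]
Peg 2: [1]

After move 6 (1->0):
Peg 0: [5, 2]
Peg 1: [4, 3]
Peg 2: [1]

After move 7 (2->1):
Peg 0: [5, 2]
Peg 1: [4, 3, 1]
Peg 2: []

After move 8 (1->2):
Peg 0: [5, 2]
Peg 1: [4, 3]
Peg 2: [1]

After move 9 (0->1):
Peg 0: [5]
Peg 1: [4, 3, 2]
Peg 2: [1]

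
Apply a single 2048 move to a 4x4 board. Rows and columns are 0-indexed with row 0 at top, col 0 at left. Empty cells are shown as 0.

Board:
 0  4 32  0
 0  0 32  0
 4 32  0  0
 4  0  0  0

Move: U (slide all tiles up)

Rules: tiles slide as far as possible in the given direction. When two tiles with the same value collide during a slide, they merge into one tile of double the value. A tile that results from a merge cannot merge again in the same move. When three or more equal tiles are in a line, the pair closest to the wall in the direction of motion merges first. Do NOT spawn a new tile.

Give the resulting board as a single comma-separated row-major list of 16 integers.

Answer: 8, 4, 64, 0, 0, 32, 0, 0, 0, 0, 0, 0, 0, 0, 0, 0

Derivation:
Slide up:
col 0: [0, 0, 4, 4] -> [8, 0, 0, 0]
col 1: [4, 0, 32, 0] -> [4, 32, 0, 0]
col 2: [32, 32, 0, 0] -> [64, 0, 0, 0]
col 3: [0, 0, 0, 0] -> [0, 0, 0, 0]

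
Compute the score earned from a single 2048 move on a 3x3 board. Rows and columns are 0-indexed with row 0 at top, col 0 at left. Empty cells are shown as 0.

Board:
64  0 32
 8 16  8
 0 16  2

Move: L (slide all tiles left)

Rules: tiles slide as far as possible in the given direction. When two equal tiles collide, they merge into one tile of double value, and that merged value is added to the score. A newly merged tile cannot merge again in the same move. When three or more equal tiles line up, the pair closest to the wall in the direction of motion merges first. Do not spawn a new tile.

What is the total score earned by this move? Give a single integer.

Answer: 0

Derivation:
Slide left:
row 0: [64, 0, 32] -> [64, 32, 0]  score +0 (running 0)
row 1: [8, 16, 8] -> [8, 16, 8]  score +0 (running 0)
row 2: [0, 16, 2] -> [16, 2, 0]  score +0 (running 0)
Board after move:
64 32  0
 8 16  8
16  2  0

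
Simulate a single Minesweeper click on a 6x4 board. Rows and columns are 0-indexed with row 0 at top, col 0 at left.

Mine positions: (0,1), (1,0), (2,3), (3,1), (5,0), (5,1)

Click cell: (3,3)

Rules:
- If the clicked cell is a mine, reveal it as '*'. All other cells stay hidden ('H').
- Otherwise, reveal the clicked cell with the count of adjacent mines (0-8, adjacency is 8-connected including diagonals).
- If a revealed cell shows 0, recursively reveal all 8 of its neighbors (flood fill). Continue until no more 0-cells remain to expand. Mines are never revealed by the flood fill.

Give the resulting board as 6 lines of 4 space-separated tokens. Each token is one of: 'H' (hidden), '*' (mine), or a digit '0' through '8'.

H H H H
H H H H
H H H H
H H H 1
H H H H
H H H H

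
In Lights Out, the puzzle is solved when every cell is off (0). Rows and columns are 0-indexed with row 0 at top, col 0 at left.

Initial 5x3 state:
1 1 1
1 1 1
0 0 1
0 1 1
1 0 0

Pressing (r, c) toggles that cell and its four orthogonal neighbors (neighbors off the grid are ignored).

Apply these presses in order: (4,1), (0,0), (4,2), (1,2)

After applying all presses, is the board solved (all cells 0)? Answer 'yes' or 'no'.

Answer: yes

Derivation:
After press 1 at (4,1):
1 1 1
1 1 1
0 0 1
0 0 1
0 1 1

After press 2 at (0,0):
0 0 1
0 1 1
0 0 1
0 0 1
0 1 1

After press 3 at (4,2):
0 0 1
0 1 1
0 0 1
0 0 0
0 0 0

After press 4 at (1,2):
0 0 0
0 0 0
0 0 0
0 0 0
0 0 0

Lights still on: 0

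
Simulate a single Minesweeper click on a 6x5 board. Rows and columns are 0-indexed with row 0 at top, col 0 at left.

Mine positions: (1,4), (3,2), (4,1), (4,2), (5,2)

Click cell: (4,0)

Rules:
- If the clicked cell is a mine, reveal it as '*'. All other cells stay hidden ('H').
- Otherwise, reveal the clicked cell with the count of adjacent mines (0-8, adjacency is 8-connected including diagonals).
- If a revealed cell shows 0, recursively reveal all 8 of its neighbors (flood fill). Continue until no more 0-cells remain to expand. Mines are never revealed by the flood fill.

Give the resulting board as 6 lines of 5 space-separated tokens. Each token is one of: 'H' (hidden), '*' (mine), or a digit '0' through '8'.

H H H H H
H H H H H
H H H H H
H H H H H
1 H H H H
H H H H H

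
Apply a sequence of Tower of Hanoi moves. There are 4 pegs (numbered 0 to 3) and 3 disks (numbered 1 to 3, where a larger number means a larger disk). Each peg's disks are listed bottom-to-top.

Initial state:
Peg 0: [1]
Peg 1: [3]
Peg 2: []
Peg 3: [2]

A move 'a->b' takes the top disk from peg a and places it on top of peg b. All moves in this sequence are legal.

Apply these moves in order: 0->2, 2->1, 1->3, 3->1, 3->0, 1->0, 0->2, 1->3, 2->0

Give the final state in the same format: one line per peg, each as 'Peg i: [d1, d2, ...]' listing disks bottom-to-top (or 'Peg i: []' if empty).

Answer: Peg 0: [2, 1]
Peg 1: []
Peg 2: []
Peg 3: [3]

Derivation:
After move 1 (0->2):
Peg 0: []
Peg 1: [3]
Peg 2: [1]
Peg 3: [2]

After move 2 (2->1):
Peg 0: []
Peg 1: [3, 1]
Peg 2: []
Peg 3: [2]

After move 3 (1->3):
Peg 0: []
Peg 1: [3]
Peg 2: []
Peg 3: [2, 1]

After move 4 (3->1):
Peg 0: []
Peg 1: [3, 1]
Peg 2: []
Peg 3: [2]

After move 5 (3->0):
Peg 0: [2]
Peg 1: [3, 1]
Peg 2: []
Peg 3: []

After move 6 (1->0):
Peg 0: [2, 1]
Peg 1: [3]
Peg 2: []
Peg 3: []

After move 7 (0->2):
Peg 0: [2]
Peg 1: [3]
Peg 2: [1]
Peg 3: []

After move 8 (1->3):
Peg 0: [2]
Peg 1: []
Peg 2: [1]
Peg 3: [3]

After move 9 (2->0):
Peg 0: [2, 1]
Peg 1: []
Peg 2: []
Peg 3: [3]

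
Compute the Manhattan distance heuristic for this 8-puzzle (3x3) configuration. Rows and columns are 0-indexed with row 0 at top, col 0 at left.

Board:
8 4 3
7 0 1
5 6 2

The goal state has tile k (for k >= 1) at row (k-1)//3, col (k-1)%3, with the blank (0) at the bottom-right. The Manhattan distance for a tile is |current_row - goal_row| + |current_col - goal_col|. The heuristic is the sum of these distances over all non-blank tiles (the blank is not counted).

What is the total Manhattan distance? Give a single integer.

Answer: 16

Derivation:
Tile 8: (0,0)->(2,1) = 3
Tile 4: (0,1)->(1,0) = 2
Tile 3: (0,2)->(0,2) = 0
Tile 7: (1,0)->(2,0) = 1
Tile 1: (1,2)->(0,0) = 3
Tile 5: (2,0)->(1,1) = 2
Tile 6: (2,1)->(1,2) = 2
Tile 2: (2,2)->(0,1) = 3
Sum: 3 + 2 + 0 + 1 + 3 + 2 + 2 + 3 = 16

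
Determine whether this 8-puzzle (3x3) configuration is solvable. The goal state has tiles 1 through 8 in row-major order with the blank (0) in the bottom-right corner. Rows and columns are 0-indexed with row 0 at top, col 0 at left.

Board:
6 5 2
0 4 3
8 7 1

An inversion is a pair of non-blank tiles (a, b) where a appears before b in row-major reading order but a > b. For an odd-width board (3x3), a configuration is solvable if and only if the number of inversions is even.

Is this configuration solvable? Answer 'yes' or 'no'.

Inversions (pairs i<j in row-major order where tile[i] > tile[j] > 0): 16
16 is even, so the puzzle is solvable.

Answer: yes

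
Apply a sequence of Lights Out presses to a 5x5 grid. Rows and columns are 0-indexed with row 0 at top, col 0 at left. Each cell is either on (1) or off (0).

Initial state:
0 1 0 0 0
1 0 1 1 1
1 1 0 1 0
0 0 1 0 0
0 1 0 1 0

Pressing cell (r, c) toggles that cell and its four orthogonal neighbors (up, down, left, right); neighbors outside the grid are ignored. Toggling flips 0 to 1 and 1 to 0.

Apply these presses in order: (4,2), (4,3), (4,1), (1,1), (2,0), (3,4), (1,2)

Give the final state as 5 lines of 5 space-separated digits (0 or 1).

After press 1 at (4,2):
0 1 0 0 0
1 0 1 1 1
1 1 0 1 0
0 0 0 0 0
0 0 1 0 0

After press 2 at (4,3):
0 1 0 0 0
1 0 1 1 1
1 1 0 1 0
0 0 0 1 0
0 0 0 1 1

After press 3 at (4,1):
0 1 0 0 0
1 0 1 1 1
1 1 0 1 0
0 1 0 1 0
1 1 1 1 1

After press 4 at (1,1):
0 0 0 0 0
0 1 0 1 1
1 0 0 1 0
0 1 0 1 0
1 1 1 1 1

After press 5 at (2,0):
0 0 0 0 0
1 1 0 1 1
0 1 0 1 0
1 1 0 1 0
1 1 1 1 1

After press 6 at (3,4):
0 0 0 0 0
1 1 0 1 1
0 1 0 1 1
1 1 0 0 1
1 1 1 1 0

After press 7 at (1,2):
0 0 1 0 0
1 0 1 0 1
0 1 1 1 1
1 1 0 0 1
1 1 1 1 0

Answer: 0 0 1 0 0
1 0 1 0 1
0 1 1 1 1
1 1 0 0 1
1 1 1 1 0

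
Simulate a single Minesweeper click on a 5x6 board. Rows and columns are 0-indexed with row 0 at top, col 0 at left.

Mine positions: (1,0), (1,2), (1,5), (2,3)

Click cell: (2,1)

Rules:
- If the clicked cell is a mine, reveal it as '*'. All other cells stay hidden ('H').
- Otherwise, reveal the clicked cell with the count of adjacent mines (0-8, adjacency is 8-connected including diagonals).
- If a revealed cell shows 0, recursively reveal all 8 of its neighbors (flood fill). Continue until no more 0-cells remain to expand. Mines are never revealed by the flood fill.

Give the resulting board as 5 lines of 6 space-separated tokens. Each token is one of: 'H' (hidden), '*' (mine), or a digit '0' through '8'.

H H H H H H
H H H H H H
H 2 H H H H
H H H H H H
H H H H H H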